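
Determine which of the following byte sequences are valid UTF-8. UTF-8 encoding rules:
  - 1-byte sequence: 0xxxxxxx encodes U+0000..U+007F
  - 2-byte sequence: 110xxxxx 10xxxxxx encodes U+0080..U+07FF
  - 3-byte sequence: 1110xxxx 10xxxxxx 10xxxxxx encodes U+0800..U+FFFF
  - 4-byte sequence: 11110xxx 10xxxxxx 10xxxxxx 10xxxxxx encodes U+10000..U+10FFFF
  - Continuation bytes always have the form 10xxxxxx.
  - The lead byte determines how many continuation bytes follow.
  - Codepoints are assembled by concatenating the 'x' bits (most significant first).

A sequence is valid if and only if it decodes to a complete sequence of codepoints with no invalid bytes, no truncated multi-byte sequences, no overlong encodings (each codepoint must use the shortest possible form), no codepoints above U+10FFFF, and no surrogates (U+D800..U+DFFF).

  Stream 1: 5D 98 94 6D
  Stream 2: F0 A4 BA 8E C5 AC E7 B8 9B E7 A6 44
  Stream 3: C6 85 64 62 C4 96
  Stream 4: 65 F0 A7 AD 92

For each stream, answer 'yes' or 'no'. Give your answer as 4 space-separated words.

Stream 1: error at byte offset 1. INVALID
Stream 2: error at byte offset 11. INVALID
Stream 3: decodes cleanly. VALID
Stream 4: decodes cleanly. VALID

Answer: no no yes yes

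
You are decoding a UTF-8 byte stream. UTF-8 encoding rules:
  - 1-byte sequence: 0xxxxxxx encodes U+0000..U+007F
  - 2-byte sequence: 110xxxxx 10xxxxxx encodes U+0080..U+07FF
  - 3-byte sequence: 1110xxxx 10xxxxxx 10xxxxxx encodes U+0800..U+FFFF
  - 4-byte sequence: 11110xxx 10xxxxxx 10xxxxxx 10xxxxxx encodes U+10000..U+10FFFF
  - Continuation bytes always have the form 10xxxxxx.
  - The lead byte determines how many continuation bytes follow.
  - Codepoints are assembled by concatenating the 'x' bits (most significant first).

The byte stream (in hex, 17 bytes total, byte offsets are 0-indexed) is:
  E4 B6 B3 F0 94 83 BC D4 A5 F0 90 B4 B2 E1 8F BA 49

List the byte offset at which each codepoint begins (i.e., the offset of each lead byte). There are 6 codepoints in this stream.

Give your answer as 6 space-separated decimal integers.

Byte[0]=E4: 3-byte lead, need 2 cont bytes. acc=0x4
Byte[1]=B6: continuation. acc=(acc<<6)|0x36=0x136
Byte[2]=B3: continuation. acc=(acc<<6)|0x33=0x4DB3
Completed: cp=U+4DB3 (starts at byte 0)
Byte[3]=F0: 4-byte lead, need 3 cont bytes. acc=0x0
Byte[4]=94: continuation. acc=(acc<<6)|0x14=0x14
Byte[5]=83: continuation. acc=(acc<<6)|0x03=0x503
Byte[6]=BC: continuation. acc=(acc<<6)|0x3C=0x140FC
Completed: cp=U+140FC (starts at byte 3)
Byte[7]=D4: 2-byte lead, need 1 cont bytes. acc=0x14
Byte[8]=A5: continuation. acc=(acc<<6)|0x25=0x525
Completed: cp=U+0525 (starts at byte 7)
Byte[9]=F0: 4-byte lead, need 3 cont bytes. acc=0x0
Byte[10]=90: continuation. acc=(acc<<6)|0x10=0x10
Byte[11]=B4: continuation. acc=(acc<<6)|0x34=0x434
Byte[12]=B2: continuation. acc=(acc<<6)|0x32=0x10D32
Completed: cp=U+10D32 (starts at byte 9)
Byte[13]=E1: 3-byte lead, need 2 cont bytes. acc=0x1
Byte[14]=8F: continuation. acc=(acc<<6)|0x0F=0x4F
Byte[15]=BA: continuation. acc=(acc<<6)|0x3A=0x13FA
Completed: cp=U+13FA (starts at byte 13)
Byte[16]=49: 1-byte ASCII. cp=U+0049

Answer: 0 3 7 9 13 16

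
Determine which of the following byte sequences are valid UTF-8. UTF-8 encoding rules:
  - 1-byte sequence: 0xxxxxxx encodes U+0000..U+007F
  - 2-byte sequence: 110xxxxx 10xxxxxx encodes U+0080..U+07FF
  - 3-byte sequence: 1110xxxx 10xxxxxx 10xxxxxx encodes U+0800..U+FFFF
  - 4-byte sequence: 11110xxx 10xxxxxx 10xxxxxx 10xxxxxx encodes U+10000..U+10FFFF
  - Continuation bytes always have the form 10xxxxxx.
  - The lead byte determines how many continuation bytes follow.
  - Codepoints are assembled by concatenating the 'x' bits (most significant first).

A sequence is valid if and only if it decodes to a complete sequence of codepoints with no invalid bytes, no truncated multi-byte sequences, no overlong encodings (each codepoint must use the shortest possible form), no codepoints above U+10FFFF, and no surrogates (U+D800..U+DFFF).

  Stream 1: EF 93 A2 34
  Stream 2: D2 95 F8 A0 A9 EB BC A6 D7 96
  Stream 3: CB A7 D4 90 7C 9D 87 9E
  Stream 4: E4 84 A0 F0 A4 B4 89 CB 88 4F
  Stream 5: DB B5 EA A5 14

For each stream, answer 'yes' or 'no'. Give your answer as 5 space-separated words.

Stream 1: decodes cleanly. VALID
Stream 2: error at byte offset 2. INVALID
Stream 3: error at byte offset 5. INVALID
Stream 4: decodes cleanly. VALID
Stream 5: error at byte offset 4. INVALID

Answer: yes no no yes no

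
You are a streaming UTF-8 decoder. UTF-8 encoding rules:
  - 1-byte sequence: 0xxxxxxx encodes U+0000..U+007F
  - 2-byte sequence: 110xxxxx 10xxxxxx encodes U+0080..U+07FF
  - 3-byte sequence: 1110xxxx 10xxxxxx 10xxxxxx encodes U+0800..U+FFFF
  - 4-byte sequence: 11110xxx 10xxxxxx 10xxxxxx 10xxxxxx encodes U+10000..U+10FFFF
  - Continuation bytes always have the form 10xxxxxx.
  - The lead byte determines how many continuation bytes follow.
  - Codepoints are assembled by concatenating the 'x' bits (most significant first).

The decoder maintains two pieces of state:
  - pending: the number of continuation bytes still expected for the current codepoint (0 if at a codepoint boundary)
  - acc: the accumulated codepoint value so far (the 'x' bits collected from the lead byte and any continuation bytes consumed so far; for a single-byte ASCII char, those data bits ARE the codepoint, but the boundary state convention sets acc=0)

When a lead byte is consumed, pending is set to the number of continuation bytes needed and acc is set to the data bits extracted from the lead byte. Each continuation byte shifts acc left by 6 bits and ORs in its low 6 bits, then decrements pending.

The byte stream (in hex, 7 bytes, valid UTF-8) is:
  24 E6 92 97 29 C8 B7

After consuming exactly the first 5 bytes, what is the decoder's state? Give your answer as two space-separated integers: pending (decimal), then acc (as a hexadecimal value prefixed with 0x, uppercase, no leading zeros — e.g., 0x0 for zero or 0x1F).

Answer: 0 0x0

Derivation:
Byte[0]=24: 1-byte. pending=0, acc=0x0
Byte[1]=E6: 3-byte lead. pending=2, acc=0x6
Byte[2]=92: continuation. acc=(acc<<6)|0x12=0x192, pending=1
Byte[3]=97: continuation. acc=(acc<<6)|0x17=0x6497, pending=0
Byte[4]=29: 1-byte. pending=0, acc=0x0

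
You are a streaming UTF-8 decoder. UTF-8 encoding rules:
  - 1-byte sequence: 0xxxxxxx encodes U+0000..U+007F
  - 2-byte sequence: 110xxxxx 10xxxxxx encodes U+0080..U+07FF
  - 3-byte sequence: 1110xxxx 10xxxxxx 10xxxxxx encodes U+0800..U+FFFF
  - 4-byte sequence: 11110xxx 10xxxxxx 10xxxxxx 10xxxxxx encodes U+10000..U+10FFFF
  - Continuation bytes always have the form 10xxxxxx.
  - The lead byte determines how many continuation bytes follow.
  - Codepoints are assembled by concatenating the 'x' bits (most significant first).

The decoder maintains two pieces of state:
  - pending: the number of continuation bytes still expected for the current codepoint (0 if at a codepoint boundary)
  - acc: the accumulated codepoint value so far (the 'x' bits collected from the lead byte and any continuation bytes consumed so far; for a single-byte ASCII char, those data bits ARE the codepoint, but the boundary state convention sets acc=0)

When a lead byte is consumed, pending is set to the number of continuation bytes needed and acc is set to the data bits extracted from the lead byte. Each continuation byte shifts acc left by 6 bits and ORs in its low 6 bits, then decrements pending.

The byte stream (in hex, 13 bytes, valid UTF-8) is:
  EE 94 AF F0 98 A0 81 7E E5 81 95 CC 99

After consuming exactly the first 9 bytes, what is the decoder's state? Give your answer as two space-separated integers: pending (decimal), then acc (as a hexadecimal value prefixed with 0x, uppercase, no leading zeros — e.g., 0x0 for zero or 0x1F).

Byte[0]=EE: 3-byte lead. pending=2, acc=0xE
Byte[1]=94: continuation. acc=(acc<<6)|0x14=0x394, pending=1
Byte[2]=AF: continuation. acc=(acc<<6)|0x2F=0xE52F, pending=0
Byte[3]=F0: 4-byte lead. pending=3, acc=0x0
Byte[4]=98: continuation. acc=(acc<<6)|0x18=0x18, pending=2
Byte[5]=A0: continuation. acc=(acc<<6)|0x20=0x620, pending=1
Byte[6]=81: continuation. acc=(acc<<6)|0x01=0x18801, pending=0
Byte[7]=7E: 1-byte. pending=0, acc=0x0
Byte[8]=E5: 3-byte lead. pending=2, acc=0x5

Answer: 2 0x5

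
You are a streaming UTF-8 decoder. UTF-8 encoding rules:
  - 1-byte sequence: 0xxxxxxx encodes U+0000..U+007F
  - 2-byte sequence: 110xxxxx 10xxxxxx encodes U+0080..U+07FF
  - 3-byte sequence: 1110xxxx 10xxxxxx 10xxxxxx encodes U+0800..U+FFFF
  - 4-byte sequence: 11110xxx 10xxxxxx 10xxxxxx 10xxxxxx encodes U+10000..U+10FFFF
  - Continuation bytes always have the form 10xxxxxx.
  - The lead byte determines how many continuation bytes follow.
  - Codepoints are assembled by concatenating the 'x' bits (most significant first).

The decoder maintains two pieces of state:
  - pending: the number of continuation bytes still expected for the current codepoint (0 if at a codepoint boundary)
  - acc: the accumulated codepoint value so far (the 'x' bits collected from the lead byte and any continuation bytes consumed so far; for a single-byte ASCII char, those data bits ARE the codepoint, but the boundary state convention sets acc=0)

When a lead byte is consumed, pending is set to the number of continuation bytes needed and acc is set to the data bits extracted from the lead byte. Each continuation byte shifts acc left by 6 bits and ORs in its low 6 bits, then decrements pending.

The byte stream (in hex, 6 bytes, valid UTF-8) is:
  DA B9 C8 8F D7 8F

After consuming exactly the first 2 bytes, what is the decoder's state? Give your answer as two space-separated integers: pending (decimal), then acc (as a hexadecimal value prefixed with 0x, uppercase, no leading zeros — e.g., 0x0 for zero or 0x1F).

Byte[0]=DA: 2-byte lead. pending=1, acc=0x1A
Byte[1]=B9: continuation. acc=(acc<<6)|0x39=0x6B9, pending=0

Answer: 0 0x6B9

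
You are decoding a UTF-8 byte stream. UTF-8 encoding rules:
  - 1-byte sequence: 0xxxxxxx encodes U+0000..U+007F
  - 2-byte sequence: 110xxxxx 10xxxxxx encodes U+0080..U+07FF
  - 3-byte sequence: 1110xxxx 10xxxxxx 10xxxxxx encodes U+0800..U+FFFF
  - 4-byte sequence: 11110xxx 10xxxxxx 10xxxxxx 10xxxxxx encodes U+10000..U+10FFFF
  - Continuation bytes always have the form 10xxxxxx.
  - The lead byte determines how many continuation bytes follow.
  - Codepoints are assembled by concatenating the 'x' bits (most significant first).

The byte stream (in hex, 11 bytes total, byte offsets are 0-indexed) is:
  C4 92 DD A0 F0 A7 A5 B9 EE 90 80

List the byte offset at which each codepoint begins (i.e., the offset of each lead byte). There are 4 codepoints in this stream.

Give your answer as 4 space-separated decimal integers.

Answer: 0 2 4 8

Derivation:
Byte[0]=C4: 2-byte lead, need 1 cont bytes. acc=0x4
Byte[1]=92: continuation. acc=(acc<<6)|0x12=0x112
Completed: cp=U+0112 (starts at byte 0)
Byte[2]=DD: 2-byte lead, need 1 cont bytes. acc=0x1D
Byte[3]=A0: continuation. acc=(acc<<6)|0x20=0x760
Completed: cp=U+0760 (starts at byte 2)
Byte[4]=F0: 4-byte lead, need 3 cont bytes. acc=0x0
Byte[5]=A7: continuation. acc=(acc<<6)|0x27=0x27
Byte[6]=A5: continuation. acc=(acc<<6)|0x25=0x9E5
Byte[7]=B9: continuation. acc=(acc<<6)|0x39=0x27979
Completed: cp=U+27979 (starts at byte 4)
Byte[8]=EE: 3-byte lead, need 2 cont bytes. acc=0xE
Byte[9]=90: continuation. acc=(acc<<6)|0x10=0x390
Byte[10]=80: continuation. acc=(acc<<6)|0x00=0xE400
Completed: cp=U+E400 (starts at byte 8)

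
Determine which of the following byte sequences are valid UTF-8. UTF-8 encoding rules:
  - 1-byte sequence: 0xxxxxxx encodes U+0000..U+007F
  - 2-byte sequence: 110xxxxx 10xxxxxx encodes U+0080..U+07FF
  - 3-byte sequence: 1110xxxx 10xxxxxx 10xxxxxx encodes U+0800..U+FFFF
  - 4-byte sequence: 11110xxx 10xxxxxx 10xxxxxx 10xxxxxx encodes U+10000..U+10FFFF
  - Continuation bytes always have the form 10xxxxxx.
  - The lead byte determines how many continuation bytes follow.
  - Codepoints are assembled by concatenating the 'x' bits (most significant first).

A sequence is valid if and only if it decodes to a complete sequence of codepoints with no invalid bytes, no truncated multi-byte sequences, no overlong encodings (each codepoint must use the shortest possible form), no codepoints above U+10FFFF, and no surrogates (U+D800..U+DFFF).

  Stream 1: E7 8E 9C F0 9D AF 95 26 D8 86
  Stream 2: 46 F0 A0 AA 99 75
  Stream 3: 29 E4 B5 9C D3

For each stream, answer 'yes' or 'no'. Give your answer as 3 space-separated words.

Stream 1: decodes cleanly. VALID
Stream 2: decodes cleanly. VALID
Stream 3: error at byte offset 5. INVALID

Answer: yes yes no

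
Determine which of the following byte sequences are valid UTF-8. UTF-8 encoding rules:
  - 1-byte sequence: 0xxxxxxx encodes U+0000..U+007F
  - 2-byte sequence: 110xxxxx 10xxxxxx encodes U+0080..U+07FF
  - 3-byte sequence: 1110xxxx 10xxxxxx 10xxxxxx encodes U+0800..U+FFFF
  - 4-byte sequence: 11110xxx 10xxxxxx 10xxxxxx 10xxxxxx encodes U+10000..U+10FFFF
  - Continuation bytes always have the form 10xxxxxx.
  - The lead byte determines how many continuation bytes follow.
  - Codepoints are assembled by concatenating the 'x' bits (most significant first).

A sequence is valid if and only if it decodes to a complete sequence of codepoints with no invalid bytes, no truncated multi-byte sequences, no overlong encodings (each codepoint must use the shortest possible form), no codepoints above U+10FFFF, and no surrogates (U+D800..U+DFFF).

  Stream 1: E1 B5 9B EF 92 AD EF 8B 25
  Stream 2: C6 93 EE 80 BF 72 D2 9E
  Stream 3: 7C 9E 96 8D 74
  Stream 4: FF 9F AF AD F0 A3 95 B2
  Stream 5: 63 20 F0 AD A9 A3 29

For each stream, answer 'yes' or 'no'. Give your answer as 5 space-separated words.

Answer: no yes no no yes

Derivation:
Stream 1: error at byte offset 8. INVALID
Stream 2: decodes cleanly. VALID
Stream 3: error at byte offset 1. INVALID
Stream 4: error at byte offset 0. INVALID
Stream 5: decodes cleanly. VALID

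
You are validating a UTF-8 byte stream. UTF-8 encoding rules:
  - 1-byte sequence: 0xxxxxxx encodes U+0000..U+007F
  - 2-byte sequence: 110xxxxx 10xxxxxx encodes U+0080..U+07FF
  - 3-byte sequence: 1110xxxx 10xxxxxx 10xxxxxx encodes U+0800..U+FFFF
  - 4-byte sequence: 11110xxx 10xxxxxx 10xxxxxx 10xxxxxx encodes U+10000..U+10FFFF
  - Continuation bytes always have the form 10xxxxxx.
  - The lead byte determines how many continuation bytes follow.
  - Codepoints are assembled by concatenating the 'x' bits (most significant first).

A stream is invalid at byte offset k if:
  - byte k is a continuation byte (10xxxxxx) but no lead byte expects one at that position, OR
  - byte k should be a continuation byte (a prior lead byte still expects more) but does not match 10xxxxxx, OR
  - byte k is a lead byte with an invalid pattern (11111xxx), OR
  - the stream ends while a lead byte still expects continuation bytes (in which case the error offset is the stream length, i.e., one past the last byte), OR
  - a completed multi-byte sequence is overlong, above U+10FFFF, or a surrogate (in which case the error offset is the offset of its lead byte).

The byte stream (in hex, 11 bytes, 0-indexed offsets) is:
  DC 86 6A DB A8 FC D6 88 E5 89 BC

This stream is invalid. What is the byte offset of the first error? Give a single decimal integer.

Answer: 5

Derivation:
Byte[0]=DC: 2-byte lead, need 1 cont bytes. acc=0x1C
Byte[1]=86: continuation. acc=(acc<<6)|0x06=0x706
Completed: cp=U+0706 (starts at byte 0)
Byte[2]=6A: 1-byte ASCII. cp=U+006A
Byte[3]=DB: 2-byte lead, need 1 cont bytes. acc=0x1B
Byte[4]=A8: continuation. acc=(acc<<6)|0x28=0x6E8
Completed: cp=U+06E8 (starts at byte 3)
Byte[5]=FC: INVALID lead byte (not 0xxx/110x/1110/11110)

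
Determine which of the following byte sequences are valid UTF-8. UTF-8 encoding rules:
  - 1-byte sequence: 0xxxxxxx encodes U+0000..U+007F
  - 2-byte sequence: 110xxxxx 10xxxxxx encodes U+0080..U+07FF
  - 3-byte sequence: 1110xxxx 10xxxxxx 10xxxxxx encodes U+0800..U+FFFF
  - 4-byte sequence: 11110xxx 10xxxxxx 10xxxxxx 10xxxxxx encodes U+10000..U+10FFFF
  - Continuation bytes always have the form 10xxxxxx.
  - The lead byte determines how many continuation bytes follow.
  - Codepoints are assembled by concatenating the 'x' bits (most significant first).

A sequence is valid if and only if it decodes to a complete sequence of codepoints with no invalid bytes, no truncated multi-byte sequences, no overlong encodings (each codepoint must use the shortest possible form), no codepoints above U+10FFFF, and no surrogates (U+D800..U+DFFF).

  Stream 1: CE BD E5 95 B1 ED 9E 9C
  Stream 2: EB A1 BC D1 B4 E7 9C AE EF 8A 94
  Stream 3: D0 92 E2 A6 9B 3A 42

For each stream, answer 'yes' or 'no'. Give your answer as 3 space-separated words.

Answer: yes yes yes

Derivation:
Stream 1: decodes cleanly. VALID
Stream 2: decodes cleanly. VALID
Stream 3: decodes cleanly. VALID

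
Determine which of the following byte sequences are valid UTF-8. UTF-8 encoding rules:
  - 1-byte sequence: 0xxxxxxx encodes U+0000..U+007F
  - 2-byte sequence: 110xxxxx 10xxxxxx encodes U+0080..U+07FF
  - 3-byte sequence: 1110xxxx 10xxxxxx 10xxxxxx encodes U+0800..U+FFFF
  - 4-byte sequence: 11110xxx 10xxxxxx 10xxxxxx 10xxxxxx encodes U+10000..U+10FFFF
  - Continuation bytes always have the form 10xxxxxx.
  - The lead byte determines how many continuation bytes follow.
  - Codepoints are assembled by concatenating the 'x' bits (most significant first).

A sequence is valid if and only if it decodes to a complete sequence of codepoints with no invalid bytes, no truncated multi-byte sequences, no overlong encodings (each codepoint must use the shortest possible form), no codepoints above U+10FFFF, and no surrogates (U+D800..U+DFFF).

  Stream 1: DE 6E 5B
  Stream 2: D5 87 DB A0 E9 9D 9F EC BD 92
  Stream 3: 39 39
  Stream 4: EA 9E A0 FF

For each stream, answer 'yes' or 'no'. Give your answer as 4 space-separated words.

Answer: no yes yes no

Derivation:
Stream 1: error at byte offset 1. INVALID
Stream 2: decodes cleanly. VALID
Stream 3: decodes cleanly. VALID
Stream 4: error at byte offset 3. INVALID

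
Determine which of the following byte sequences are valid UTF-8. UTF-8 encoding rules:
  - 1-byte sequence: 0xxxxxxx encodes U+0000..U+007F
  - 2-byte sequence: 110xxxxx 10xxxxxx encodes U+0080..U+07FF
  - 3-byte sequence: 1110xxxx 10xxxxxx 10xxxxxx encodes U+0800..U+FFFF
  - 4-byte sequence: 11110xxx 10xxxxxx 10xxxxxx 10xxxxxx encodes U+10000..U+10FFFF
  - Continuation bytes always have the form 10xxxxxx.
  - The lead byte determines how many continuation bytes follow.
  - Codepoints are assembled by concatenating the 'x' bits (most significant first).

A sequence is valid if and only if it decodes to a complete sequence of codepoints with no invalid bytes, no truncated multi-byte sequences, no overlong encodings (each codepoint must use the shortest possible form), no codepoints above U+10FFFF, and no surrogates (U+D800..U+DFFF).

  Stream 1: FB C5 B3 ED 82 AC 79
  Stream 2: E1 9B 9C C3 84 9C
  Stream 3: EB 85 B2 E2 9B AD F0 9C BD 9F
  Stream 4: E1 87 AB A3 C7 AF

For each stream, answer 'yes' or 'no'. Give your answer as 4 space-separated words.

Stream 1: error at byte offset 0. INVALID
Stream 2: error at byte offset 5. INVALID
Stream 3: decodes cleanly. VALID
Stream 4: error at byte offset 3. INVALID

Answer: no no yes no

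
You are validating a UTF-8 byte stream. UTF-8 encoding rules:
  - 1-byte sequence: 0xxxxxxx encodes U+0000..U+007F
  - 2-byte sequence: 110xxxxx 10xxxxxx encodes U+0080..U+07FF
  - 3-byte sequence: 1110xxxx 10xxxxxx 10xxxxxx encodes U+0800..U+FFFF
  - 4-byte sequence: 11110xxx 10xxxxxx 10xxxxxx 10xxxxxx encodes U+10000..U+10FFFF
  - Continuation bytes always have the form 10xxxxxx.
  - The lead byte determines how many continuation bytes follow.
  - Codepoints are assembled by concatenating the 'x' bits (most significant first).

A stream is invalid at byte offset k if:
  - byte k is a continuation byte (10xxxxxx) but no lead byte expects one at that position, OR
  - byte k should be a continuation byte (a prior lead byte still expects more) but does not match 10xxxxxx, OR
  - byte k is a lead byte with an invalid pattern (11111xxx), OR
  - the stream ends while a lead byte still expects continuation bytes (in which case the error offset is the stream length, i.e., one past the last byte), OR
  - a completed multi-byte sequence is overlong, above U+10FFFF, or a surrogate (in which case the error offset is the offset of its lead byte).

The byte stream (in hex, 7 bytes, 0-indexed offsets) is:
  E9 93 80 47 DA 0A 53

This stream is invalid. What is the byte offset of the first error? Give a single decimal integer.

Answer: 5

Derivation:
Byte[0]=E9: 3-byte lead, need 2 cont bytes. acc=0x9
Byte[1]=93: continuation. acc=(acc<<6)|0x13=0x253
Byte[2]=80: continuation. acc=(acc<<6)|0x00=0x94C0
Completed: cp=U+94C0 (starts at byte 0)
Byte[3]=47: 1-byte ASCII. cp=U+0047
Byte[4]=DA: 2-byte lead, need 1 cont bytes. acc=0x1A
Byte[5]=0A: expected 10xxxxxx continuation. INVALID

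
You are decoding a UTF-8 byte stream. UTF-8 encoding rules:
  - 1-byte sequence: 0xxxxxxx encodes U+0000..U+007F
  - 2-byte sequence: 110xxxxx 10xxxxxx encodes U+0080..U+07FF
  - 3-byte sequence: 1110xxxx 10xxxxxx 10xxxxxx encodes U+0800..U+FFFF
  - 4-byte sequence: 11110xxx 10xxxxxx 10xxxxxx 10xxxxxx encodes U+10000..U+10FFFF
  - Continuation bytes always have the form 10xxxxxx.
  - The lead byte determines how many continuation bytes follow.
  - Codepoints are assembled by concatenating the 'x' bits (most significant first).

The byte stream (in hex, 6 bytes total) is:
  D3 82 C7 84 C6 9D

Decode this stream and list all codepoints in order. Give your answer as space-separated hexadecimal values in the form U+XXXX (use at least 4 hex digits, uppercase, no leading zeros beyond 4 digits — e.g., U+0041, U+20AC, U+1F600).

Answer: U+04C2 U+01C4 U+019D

Derivation:
Byte[0]=D3: 2-byte lead, need 1 cont bytes. acc=0x13
Byte[1]=82: continuation. acc=(acc<<6)|0x02=0x4C2
Completed: cp=U+04C2 (starts at byte 0)
Byte[2]=C7: 2-byte lead, need 1 cont bytes. acc=0x7
Byte[3]=84: continuation. acc=(acc<<6)|0x04=0x1C4
Completed: cp=U+01C4 (starts at byte 2)
Byte[4]=C6: 2-byte lead, need 1 cont bytes. acc=0x6
Byte[5]=9D: continuation. acc=(acc<<6)|0x1D=0x19D
Completed: cp=U+019D (starts at byte 4)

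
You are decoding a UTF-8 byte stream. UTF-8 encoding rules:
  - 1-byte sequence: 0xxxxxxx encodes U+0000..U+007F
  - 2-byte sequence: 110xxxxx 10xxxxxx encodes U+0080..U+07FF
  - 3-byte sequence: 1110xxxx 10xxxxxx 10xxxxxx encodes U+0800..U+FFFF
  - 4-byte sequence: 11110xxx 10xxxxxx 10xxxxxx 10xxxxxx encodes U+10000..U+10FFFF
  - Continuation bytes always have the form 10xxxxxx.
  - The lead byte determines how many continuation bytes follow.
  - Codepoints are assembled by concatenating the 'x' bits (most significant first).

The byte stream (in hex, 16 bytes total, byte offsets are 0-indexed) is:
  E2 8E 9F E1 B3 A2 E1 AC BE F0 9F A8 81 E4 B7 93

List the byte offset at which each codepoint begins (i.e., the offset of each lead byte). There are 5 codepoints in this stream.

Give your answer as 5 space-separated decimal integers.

Byte[0]=E2: 3-byte lead, need 2 cont bytes. acc=0x2
Byte[1]=8E: continuation. acc=(acc<<6)|0x0E=0x8E
Byte[2]=9F: continuation. acc=(acc<<6)|0x1F=0x239F
Completed: cp=U+239F (starts at byte 0)
Byte[3]=E1: 3-byte lead, need 2 cont bytes. acc=0x1
Byte[4]=B3: continuation. acc=(acc<<6)|0x33=0x73
Byte[5]=A2: continuation. acc=(acc<<6)|0x22=0x1CE2
Completed: cp=U+1CE2 (starts at byte 3)
Byte[6]=E1: 3-byte lead, need 2 cont bytes. acc=0x1
Byte[7]=AC: continuation. acc=(acc<<6)|0x2C=0x6C
Byte[8]=BE: continuation. acc=(acc<<6)|0x3E=0x1B3E
Completed: cp=U+1B3E (starts at byte 6)
Byte[9]=F0: 4-byte lead, need 3 cont bytes. acc=0x0
Byte[10]=9F: continuation. acc=(acc<<6)|0x1F=0x1F
Byte[11]=A8: continuation. acc=(acc<<6)|0x28=0x7E8
Byte[12]=81: continuation. acc=(acc<<6)|0x01=0x1FA01
Completed: cp=U+1FA01 (starts at byte 9)
Byte[13]=E4: 3-byte lead, need 2 cont bytes. acc=0x4
Byte[14]=B7: continuation. acc=(acc<<6)|0x37=0x137
Byte[15]=93: continuation. acc=(acc<<6)|0x13=0x4DD3
Completed: cp=U+4DD3 (starts at byte 13)

Answer: 0 3 6 9 13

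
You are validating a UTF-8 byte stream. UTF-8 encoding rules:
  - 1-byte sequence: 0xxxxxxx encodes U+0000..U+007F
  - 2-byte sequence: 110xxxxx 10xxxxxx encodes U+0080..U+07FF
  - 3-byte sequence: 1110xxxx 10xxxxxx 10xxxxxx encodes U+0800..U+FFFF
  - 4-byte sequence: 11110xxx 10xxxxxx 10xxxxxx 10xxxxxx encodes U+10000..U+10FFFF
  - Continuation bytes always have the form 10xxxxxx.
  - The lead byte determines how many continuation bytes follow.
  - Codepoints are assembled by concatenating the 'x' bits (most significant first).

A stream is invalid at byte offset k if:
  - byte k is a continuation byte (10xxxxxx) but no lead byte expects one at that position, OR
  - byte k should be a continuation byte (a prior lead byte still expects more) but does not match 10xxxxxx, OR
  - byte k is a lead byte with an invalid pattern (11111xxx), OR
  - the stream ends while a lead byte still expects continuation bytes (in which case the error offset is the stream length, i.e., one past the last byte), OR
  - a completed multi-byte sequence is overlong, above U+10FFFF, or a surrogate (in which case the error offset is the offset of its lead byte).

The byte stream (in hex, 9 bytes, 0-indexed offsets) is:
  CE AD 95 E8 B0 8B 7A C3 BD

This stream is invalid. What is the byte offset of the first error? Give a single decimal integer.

Byte[0]=CE: 2-byte lead, need 1 cont bytes. acc=0xE
Byte[1]=AD: continuation. acc=(acc<<6)|0x2D=0x3AD
Completed: cp=U+03AD (starts at byte 0)
Byte[2]=95: INVALID lead byte (not 0xxx/110x/1110/11110)

Answer: 2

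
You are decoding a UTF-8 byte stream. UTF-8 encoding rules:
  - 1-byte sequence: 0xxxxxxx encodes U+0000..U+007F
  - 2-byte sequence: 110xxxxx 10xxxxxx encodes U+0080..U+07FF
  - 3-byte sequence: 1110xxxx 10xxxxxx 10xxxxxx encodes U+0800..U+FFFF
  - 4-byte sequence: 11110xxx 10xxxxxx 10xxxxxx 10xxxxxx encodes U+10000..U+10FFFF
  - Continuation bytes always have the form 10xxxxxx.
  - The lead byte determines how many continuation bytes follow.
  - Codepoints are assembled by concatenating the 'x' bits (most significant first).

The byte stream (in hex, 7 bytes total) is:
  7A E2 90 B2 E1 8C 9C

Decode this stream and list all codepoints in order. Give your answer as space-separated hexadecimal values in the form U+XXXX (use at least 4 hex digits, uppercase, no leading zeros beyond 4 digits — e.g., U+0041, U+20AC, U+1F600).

Answer: U+007A U+2432 U+131C

Derivation:
Byte[0]=7A: 1-byte ASCII. cp=U+007A
Byte[1]=E2: 3-byte lead, need 2 cont bytes. acc=0x2
Byte[2]=90: continuation. acc=(acc<<6)|0x10=0x90
Byte[3]=B2: continuation. acc=(acc<<6)|0x32=0x2432
Completed: cp=U+2432 (starts at byte 1)
Byte[4]=E1: 3-byte lead, need 2 cont bytes. acc=0x1
Byte[5]=8C: continuation. acc=(acc<<6)|0x0C=0x4C
Byte[6]=9C: continuation. acc=(acc<<6)|0x1C=0x131C
Completed: cp=U+131C (starts at byte 4)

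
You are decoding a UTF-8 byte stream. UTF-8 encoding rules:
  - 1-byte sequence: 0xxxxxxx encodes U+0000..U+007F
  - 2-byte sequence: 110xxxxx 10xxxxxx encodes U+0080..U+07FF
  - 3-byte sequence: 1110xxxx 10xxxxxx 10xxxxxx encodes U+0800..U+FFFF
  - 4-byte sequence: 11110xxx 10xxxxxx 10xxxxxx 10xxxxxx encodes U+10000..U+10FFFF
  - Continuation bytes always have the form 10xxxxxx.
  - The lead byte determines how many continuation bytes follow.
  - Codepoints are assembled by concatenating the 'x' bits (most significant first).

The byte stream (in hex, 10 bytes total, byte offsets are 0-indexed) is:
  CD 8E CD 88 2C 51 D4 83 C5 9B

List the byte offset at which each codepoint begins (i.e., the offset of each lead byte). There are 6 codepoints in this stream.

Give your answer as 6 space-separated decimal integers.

Byte[0]=CD: 2-byte lead, need 1 cont bytes. acc=0xD
Byte[1]=8E: continuation. acc=(acc<<6)|0x0E=0x34E
Completed: cp=U+034E (starts at byte 0)
Byte[2]=CD: 2-byte lead, need 1 cont bytes. acc=0xD
Byte[3]=88: continuation. acc=(acc<<6)|0x08=0x348
Completed: cp=U+0348 (starts at byte 2)
Byte[4]=2C: 1-byte ASCII. cp=U+002C
Byte[5]=51: 1-byte ASCII. cp=U+0051
Byte[6]=D4: 2-byte lead, need 1 cont bytes. acc=0x14
Byte[7]=83: continuation. acc=(acc<<6)|0x03=0x503
Completed: cp=U+0503 (starts at byte 6)
Byte[8]=C5: 2-byte lead, need 1 cont bytes. acc=0x5
Byte[9]=9B: continuation. acc=(acc<<6)|0x1B=0x15B
Completed: cp=U+015B (starts at byte 8)

Answer: 0 2 4 5 6 8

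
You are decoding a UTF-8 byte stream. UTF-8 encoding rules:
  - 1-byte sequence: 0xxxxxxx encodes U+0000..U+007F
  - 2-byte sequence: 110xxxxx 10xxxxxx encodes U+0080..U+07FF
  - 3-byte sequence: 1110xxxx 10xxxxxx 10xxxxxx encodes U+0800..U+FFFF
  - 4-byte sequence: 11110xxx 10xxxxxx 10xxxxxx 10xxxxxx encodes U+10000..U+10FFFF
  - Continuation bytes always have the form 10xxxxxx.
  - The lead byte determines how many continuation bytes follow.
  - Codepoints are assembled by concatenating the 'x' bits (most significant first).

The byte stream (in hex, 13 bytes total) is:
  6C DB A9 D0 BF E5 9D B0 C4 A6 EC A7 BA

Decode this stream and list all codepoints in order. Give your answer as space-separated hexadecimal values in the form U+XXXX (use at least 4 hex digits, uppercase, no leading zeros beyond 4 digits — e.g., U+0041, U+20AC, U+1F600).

Byte[0]=6C: 1-byte ASCII. cp=U+006C
Byte[1]=DB: 2-byte lead, need 1 cont bytes. acc=0x1B
Byte[2]=A9: continuation. acc=(acc<<6)|0x29=0x6E9
Completed: cp=U+06E9 (starts at byte 1)
Byte[3]=D0: 2-byte lead, need 1 cont bytes. acc=0x10
Byte[4]=BF: continuation. acc=(acc<<6)|0x3F=0x43F
Completed: cp=U+043F (starts at byte 3)
Byte[5]=E5: 3-byte lead, need 2 cont bytes. acc=0x5
Byte[6]=9D: continuation. acc=(acc<<6)|0x1D=0x15D
Byte[7]=B0: continuation. acc=(acc<<6)|0x30=0x5770
Completed: cp=U+5770 (starts at byte 5)
Byte[8]=C4: 2-byte lead, need 1 cont bytes. acc=0x4
Byte[9]=A6: continuation. acc=(acc<<6)|0x26=0x126
Completed: cp=U+0126 (starts at byte 8)
Byte[10]=EC: 3-byte lead, need 2 cont bytes. acc=0xC
Byte[11]=A7: continuation. acc=(acc<<6)|0x27=0x327
Byte[12]=BA: continuation. acc=(acc<<6)|0x3A=0xC9FA
Completed: cp=U+C9FA (starts at byte 10)

Answer: U+006C U+06E9 U+043F U+5770 U+0126 U+C9FA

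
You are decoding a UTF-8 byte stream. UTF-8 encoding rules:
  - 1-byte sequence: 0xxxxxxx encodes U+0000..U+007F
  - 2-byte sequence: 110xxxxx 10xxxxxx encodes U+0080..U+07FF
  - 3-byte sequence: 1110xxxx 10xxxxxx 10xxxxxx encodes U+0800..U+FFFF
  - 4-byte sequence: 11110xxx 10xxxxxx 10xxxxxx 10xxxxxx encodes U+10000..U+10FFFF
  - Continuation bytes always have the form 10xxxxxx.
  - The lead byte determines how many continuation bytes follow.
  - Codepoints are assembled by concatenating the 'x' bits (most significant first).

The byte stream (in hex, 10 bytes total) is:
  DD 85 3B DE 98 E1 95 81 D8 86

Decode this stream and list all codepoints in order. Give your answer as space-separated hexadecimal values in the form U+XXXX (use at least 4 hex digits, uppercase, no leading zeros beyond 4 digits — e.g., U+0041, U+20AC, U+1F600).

Answer: U+0745 U+003B U+0798 U+1541 U+0606

Derivation:
Byte[0]=DD: 2-byte lead, need 1 cont bytes. acc=0x1D
Byte[1]=85: continuation. acc=(acc<<6)|0x05=0x745
Completed: cp=U+0745 (starts at byte 0)
Byte[2]=3B: 1-byte ASCII. cp=U+003B
Byte[3]=DE: 2-byte lead, need 1 cont bytes. acc=0x1E
Byte[4]=98: continuation. acc=(acc<<6)|0x18=0x798
Completed: cp=U+0798 (starts at byte 3)
Byte[5]=E1: 3-byte lead, need 2 cont bytes. acc=0x1
Byte[6]=95: continuation. acc=(acc<<6)|0x15=0x55
Byte[7]=81: continuation. acc=(acc<<6)|0x01=0x1541
Completed: cp=U+1541 (starts at byte 5)
Byte[8]=D8: 2-byte lead, need 1 cont bytes. acc=0x18
Byte[9]=86: continuation. acc=(acc<<6)|0x06=0x606
Completed: cp=U+0606 (starts at byte 8)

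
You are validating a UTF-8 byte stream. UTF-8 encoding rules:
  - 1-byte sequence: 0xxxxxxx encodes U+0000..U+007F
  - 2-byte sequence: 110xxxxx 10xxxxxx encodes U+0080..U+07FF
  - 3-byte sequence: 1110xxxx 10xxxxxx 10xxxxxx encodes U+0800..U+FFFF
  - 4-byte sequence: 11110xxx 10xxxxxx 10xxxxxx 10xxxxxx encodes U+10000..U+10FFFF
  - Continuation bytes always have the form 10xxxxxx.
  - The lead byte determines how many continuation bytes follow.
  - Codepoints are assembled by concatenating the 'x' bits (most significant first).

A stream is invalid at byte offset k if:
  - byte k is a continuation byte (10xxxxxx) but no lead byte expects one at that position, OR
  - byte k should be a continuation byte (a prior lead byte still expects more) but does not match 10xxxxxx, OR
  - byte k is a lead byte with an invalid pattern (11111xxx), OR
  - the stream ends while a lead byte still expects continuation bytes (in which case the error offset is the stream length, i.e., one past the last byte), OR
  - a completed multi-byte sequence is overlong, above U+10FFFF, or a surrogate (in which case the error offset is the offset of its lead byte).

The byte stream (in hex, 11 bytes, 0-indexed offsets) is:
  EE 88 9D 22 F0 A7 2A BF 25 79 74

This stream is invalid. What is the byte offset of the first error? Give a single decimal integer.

Answer: 6

Derivation:
Byte[0]=EE: 3-byte lead, need 2 cont bytes. acc=0xE
Byte[1]=88: continuation. acc=(acc<<6)|0x08=0x388
Byte[2]=9D: continuation. acc=(acc<<6)|0x1D=0xE21D
Completed: cp=U+E21D (starts at byte 0)
Byte[3]=22: 1-byte ASCII. cp=U+0022
Byte[4]=F0: 4-byte lead, need 3 cont bytes. acc=0x0
Byte[5]=A7: continuation. acc=(acc<<6)|0x27=0x27
Byte[6]=2A: expected 10xxxxxx continuation. INVALID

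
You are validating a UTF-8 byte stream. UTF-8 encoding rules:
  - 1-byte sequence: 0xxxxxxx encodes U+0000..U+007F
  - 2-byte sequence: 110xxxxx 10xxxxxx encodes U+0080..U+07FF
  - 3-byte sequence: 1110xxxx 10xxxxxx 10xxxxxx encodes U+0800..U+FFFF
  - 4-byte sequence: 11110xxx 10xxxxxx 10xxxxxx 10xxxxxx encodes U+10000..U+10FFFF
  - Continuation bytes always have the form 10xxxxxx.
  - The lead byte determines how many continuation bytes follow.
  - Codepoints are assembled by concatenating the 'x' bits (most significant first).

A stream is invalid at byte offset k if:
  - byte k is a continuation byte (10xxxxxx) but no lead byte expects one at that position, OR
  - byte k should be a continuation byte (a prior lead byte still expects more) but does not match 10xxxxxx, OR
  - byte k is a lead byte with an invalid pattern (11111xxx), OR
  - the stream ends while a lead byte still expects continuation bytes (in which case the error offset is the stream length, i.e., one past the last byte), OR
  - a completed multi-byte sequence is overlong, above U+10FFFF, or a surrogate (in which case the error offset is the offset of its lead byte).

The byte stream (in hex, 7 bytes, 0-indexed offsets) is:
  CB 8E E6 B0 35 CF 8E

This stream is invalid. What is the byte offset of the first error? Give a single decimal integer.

Byte[0]=CB: 2-byte lead, need 1 cont bytes. acc=0xB
Byte[1]=8E: continuation. acc=(acc<<6)|0x0E=0x2CE
Completed: cp=U+02CE (starts at byte 0)
Byte[2]=E6: 3-byte lead, need 2 cont bytes. acc=0x6
Byte[3]=B0: continuation. acc=(acc<<6)|0x30=0x1B0
Byte[4]=35: expected 10xxxxxx continuation. INVALID

Answer: 4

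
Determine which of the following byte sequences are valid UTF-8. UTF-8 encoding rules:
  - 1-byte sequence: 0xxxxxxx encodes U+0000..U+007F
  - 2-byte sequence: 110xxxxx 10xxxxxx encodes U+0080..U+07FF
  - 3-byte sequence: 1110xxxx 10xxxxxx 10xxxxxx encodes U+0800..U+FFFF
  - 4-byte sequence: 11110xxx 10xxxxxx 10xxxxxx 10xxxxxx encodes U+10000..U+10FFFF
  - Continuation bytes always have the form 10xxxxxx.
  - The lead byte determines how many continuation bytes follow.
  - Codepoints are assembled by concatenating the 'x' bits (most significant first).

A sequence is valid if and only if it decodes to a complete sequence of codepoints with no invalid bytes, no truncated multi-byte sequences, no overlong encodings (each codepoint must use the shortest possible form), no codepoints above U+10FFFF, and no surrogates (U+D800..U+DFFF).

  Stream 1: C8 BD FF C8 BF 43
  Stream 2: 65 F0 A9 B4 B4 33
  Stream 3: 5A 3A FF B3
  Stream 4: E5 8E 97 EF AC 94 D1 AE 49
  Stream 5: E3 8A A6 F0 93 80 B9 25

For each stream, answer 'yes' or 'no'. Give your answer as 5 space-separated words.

Answer: no yes no yes yes

Derivation:
Stream 1: error at byte offset 2. INVALID
Stream 2: decodes cleanly. VALID
Stream 3: error at byte offset 2. INVALID
Stream 4: decodes cleanly. VALID
Stream 5: decodes cleanly. VALID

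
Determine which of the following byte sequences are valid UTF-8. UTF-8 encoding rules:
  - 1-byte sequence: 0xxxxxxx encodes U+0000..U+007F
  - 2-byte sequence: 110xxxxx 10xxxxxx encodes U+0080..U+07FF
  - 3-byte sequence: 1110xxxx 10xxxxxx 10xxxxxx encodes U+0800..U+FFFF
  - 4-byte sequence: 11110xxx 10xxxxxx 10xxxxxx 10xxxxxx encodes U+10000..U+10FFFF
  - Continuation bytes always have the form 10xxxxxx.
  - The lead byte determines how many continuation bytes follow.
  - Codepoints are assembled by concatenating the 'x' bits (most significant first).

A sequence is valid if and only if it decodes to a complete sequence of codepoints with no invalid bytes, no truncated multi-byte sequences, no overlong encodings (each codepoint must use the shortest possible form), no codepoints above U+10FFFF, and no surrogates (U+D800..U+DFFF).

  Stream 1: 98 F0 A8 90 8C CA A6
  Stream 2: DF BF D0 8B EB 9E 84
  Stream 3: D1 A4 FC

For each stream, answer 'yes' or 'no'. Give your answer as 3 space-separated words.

Stream 1: error at byte offset 0. INVALID
Stream 2: decodes cleanly. VALID
Stream 3: error at byte offset 2. INVALID

Answer: no yes no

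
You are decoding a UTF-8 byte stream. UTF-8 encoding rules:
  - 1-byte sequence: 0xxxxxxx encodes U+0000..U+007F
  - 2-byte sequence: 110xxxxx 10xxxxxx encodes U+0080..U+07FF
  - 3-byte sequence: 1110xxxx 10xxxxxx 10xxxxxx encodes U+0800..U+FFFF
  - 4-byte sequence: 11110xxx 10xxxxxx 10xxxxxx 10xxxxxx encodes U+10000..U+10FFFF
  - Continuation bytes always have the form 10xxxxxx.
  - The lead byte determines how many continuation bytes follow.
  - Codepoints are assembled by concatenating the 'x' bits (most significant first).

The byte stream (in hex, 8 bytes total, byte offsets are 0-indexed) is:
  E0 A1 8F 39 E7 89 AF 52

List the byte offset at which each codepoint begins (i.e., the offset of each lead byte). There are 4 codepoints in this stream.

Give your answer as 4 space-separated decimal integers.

Byte[0]=E0: 3-byte lead, need 2 cont bytes. acc=0x0
Byte[1]=A1: continuation. acc=(acc<<6)|0x21=0x21
Byte[2]=8F: continuation. acc=(acc<<6)|0x0F=0x84F
Completed: cp=U+084F (starts at byte 0)
Byte[3]=39: 1-byte ASCII. cp=U+0039
Byte[4]=E7: 3-byte lead, need 2 cont bytes. acc=0x7
Byte[5]=89: continuation. acc=(acc<<6)|0x09=0x1C9
Byte[6]=AF: continuation. acc=(acc<<6)|0x2F=0x726F
Completed: cp=U+726F (starts at byte 4)
Byte[7]=52: 1-byte ASCII. cp=U+0052

Answer: 0 3 4 7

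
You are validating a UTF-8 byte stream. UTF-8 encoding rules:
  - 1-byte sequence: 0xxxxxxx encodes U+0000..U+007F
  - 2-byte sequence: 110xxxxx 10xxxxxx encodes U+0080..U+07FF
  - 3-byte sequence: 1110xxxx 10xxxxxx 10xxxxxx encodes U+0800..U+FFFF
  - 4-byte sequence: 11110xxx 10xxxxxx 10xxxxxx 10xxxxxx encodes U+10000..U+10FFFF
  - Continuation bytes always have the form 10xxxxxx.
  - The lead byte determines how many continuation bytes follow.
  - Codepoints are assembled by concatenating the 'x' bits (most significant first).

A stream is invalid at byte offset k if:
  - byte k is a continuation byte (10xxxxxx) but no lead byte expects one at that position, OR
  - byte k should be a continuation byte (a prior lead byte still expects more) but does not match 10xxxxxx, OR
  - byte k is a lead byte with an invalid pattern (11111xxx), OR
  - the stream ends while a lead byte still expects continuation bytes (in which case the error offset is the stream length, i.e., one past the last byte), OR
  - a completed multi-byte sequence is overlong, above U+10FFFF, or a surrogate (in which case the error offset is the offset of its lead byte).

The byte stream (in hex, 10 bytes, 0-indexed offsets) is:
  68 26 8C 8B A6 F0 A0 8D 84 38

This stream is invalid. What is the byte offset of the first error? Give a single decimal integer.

Byte[0]=68: 1-byte ASCII. cp=U+0068
Byte[1]=26: 1-byte ASCII. cp=U+0026
Byte[2]=8C: INVALID lead byte (not 0xxx/110x/1110/11110)

Answer: 2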